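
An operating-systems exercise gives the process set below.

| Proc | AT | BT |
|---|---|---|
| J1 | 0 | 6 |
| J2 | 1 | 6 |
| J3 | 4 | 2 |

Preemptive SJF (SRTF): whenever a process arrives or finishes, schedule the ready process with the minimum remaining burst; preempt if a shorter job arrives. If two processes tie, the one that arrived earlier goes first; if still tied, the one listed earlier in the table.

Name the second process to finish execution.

J3

Schedule: | J1 0-6 | J3 6-8 | J2 8-14 |
Completion: J1=6  J2=14  J3=8
Turnaround (C−A): J1=6  J2=13  J3=4
Finish order: J1 → J3 → J2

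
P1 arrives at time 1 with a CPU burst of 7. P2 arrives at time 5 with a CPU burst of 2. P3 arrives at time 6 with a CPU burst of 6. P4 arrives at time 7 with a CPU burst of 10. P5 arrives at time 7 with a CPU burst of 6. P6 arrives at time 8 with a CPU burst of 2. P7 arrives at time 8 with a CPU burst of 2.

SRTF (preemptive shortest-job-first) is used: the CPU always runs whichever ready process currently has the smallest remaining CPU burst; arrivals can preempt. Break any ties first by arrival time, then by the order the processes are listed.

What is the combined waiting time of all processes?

Timeline: | idle 0-1 | P1 1-5 | P2 5-7 | P1 7-10 | P6 10-12 | P7 12-14 | P3 14-20 | P5 20-26 | P4 26-36 |
Completion: P1=10  P2=7  P3=20  P4=36  P5=26  P6=12  P7=14
Waiting = turnaround − burst: P1=2, P2=0, P3=8, P4=19, P5=13, P6=2, P7=4
Total waiting = 2 + 0 + 8 + 19 + 13 + 2 + 4 = 48

48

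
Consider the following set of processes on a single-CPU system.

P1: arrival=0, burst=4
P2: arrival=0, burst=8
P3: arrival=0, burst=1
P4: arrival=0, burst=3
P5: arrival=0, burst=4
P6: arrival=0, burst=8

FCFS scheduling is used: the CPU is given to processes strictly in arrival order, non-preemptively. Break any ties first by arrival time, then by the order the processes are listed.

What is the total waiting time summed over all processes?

65

Schedule: | P1 0-4 | P2 4-12 | P3 12-13 | P4 13-16 | P5 16-20 | P6 20-28 |
Completion: P1=4  P2=12  P3=13  P4=16  P5=20  P6=28
Waiting = turnaround − burst: P1=0, P2=4, P3=12, P4=13, P5=16, P6=20
Total waiting = 0 + 4 + 12 + 13 + 16 + 20 = 65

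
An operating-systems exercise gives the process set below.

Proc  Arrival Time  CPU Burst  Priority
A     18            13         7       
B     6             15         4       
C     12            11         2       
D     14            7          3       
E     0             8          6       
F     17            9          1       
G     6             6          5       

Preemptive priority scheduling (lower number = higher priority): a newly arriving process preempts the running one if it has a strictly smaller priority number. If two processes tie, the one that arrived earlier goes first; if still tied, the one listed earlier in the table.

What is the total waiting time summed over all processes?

Schedule: | E 0-6 | B 6-12 | C 12-17 | F 17-26 | C 26-32 | D 32-39 | B 39-48 | G 48-54 | E 54-56 | A 56-69 |
Completion: A=69  B=48  C=32  D=39  E=56  F=26  G=54
Turnaround (C−A): A=51  B=42  C=20  D=25  E=56  F=9  G=48
Waiting = turnaround − burst: A=38, B=27, C=9, D=18, E=48, F=0, G=42
Total waiting = 38 + 27 + 9 + 18 + 48 + 0 + 42 = 182

182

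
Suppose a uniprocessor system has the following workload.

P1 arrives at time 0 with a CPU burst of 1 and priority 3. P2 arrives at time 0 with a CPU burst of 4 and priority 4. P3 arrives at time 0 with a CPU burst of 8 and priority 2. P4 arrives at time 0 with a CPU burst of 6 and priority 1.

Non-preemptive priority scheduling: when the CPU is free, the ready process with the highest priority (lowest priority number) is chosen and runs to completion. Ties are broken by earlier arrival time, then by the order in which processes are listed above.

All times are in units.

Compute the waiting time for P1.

Schedule: | P4 0-6 | P3 6-14 | P1 14-15 | P2 15-19 |
Completion: P1=15  P2=19  P3=14  P4=6
Turnaround (C−A): P1=15  P2=19  P3=14  P4=6
Waiting(P1) = turnaround − burst = 15 − 1 = 14

14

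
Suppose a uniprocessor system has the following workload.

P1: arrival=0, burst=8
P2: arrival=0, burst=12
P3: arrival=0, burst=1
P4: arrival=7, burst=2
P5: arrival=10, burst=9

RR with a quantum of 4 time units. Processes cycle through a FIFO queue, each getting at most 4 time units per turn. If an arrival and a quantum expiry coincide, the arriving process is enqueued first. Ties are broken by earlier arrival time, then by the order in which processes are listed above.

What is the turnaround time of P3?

9

Schedule: | P1 0-4 | P2 4-8 | P3 8-9 | P1 9-13 | P4 13-15 | P2 15-19 | P5 19-23 | P2 23-27 | P5 27-32 |
Completion: P1=13  P2=27  P3=9  P4=15  P5=32
Turnaround (C−A): P1=13  P2=27  P3=9  P4=8  P5=22
Turnaround(P3) = completion − arrival = 9 − 0 = 9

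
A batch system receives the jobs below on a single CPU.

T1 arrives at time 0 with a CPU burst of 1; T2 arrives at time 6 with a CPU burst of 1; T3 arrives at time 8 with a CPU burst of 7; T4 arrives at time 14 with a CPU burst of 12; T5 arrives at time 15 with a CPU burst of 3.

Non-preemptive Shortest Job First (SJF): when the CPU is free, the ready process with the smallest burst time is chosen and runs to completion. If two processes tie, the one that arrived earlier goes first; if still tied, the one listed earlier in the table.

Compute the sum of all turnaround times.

28

Timeline: | T1 0-1 | idle 1-6 | T2 6-7 | idle 7-8 | T3 8-15 | T5 15-18 | T4 18-30 |
Completion: T1=1  T2=7  T3=15  T4=30  T5=18
Turnaround (C−A): T1=1  T2=1  T3=7  T4=16  T5=3
Turnaround = completion − arrival: T1=1, T2=1, T3=7, T4=16, T5=3
Total turnaround = 1 + 1 + 7 + 16 + 3 = 28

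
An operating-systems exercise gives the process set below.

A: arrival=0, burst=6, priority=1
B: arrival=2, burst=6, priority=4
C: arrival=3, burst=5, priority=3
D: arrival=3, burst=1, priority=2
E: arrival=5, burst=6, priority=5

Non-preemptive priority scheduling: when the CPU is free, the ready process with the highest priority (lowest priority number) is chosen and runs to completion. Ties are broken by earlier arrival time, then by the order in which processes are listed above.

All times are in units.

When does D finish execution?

7

Timeline: | A 0-6 | D 6-7 | C 7-12 | B 12-18 | E 18-24 |
Completion: A=6  B=18  C=12  D=7  E=24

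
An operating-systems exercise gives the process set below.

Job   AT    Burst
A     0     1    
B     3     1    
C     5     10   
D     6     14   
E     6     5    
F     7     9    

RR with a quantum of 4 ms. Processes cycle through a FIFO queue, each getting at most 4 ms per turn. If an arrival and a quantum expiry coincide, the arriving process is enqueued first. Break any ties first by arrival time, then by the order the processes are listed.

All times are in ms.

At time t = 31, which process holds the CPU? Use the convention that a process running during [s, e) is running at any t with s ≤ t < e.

Schedule: | A 0-1 | idle 1-3 | B 3-4 | idle 4-5 | C 5-9 | D 9-13 | E 13-17 | F 17-21 | C 21-25 | D 25-29 | E 29-30 | F 30-34 | C 34-36 | D 36-40 | F 40-41 | D 41-43 |
Completion: A=1  B=4  C=36  D=43  E=30  F=41

F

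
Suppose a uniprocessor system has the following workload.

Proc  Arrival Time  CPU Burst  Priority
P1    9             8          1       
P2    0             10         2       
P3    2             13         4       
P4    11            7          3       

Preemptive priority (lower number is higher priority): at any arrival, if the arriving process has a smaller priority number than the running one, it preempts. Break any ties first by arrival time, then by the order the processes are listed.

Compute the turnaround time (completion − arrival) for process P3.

Timeline: | P2 0-9 | P1 9-17 | P2 17-18 | P4 18-25 | P3 25-38 |
Completion: P1=17  P2=18  P3=38  P4=25
Turnaround (C−A): P1=8  P2=18  P3=36  P4=14
Turnaround(P3) = completion − arrival = 38 − 2 = 36

36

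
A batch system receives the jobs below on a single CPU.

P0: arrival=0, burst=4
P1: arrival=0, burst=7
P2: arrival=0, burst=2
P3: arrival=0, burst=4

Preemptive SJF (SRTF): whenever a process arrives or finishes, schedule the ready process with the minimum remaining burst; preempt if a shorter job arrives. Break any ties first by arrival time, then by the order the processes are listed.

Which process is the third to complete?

P3

Gantt: | P2 0-2 | P0 2-6 | P3 6-10 | P1 10-17 |
Completion: P0=6  P1=17  P2=2  P3=10
Turnaround (C−A): P0=6  P1=17  P2=2  P3=10
Finish order: P2 → P0 → P3 → P1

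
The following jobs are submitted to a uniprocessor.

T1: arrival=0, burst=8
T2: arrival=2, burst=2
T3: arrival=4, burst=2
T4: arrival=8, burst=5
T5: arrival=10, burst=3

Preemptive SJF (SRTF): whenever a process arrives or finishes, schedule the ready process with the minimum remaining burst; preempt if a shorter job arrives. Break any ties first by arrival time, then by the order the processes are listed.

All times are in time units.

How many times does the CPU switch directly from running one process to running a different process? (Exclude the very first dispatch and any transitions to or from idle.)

5

Timeline: | T1 0-2 | T2 2-4 | T3 4-6 | T1 6-12 | T5 12-15 | T4 15-20 |
Completion: T1=12  T2=4  T3=6  T4=20  T5=15
Turnaround (C−A): T1=12  T2=2  T3=2  T4=12  T5=5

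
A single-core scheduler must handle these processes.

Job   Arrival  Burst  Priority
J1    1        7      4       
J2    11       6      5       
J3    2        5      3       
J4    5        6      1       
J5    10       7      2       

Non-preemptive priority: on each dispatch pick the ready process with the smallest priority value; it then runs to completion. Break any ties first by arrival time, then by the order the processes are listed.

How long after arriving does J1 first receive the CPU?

Schedule: | idle 0-1 | J1 1-8 | J4 8-14 | J5 14-21 | J3 21-26 | J2 26-32 |
Completion: J1=8  J2=32  J3=26  J4=14  J5=21
Response(J1) = first start − arrival = 1 − 1 = 0

0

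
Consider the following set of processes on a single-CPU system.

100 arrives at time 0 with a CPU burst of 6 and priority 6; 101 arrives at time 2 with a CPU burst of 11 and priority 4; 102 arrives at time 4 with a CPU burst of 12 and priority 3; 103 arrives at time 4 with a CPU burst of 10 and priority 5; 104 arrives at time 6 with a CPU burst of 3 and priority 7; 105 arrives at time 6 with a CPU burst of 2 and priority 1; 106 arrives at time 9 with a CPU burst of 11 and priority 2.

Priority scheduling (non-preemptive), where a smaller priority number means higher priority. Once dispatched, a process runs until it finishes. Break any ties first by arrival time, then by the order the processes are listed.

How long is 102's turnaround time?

16

Gantt: | 100 0-6 | 105 6-8 | 102 8-20 | 106 20-31 | 101 31-42 | 103 42-52 | 104 52-55 |
Completion: 100=6  101=42  102=20  103=52  104=55  105=8  106=31
Turnaround (C−A): 100=6  101=40  102=16  103=48  104=49  105=2  106=22
Turnaround(102) = completion − arrival = 20 − 4 = 16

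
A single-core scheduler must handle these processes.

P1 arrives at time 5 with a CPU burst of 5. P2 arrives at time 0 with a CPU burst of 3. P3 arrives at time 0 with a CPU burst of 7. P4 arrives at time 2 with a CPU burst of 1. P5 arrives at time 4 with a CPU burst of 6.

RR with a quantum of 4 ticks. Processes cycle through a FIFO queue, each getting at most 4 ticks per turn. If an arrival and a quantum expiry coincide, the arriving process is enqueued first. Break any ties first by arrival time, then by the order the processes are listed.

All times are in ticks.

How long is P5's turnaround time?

17

Schedule: | P2 0-3 | P3 3-7 | P4 7-8 | P5 8-12 | P1 12-16 | P3 16-19 | P5 19-21 | P1 21-22 |
Completion: P1=22  P2=3  P3=19  P4=8  P5=21
Turnaround (C−A): P1=17  P2=3  P3=19  P4=6  P5=17
Turnaround(P5) = completion − arrival = 21 − 4 = 17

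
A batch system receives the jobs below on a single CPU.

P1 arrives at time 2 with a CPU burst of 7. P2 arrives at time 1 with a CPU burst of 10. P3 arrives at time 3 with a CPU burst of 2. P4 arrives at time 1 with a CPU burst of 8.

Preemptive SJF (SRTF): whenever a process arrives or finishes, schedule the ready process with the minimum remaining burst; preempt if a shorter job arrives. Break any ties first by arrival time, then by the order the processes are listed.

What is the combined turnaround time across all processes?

55

Gantt: | idle 0-1 | P4 1-3 | P3 3-5 | P4 5-11 | P1 11-18 | P2 18-28 |
Completion: P1=18  P2=28  P3=5  P4=11
Turnaround (C−A): P1=16  P2=27  P3=2  P4=10
Turnaround = completion − arrival: P1=16, P2=27, P3=2, P4=10
Total turnaround = 16 + 27 + 2 + 10 = 55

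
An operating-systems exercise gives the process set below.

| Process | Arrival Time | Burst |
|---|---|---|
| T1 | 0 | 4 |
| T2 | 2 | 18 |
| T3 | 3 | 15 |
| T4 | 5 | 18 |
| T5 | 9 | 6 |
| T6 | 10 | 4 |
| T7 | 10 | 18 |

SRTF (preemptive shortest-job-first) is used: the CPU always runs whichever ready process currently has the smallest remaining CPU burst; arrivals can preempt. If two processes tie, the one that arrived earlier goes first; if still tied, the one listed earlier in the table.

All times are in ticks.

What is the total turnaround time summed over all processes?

222

Timeline: | T1 0-4 | T3 4-9 | T5 9-10 | T6 10-14 | T5 14-19 | T3 19-29 | T2 29-47 | T4 47-65 | T7 65-83 |
Completion: T1=4  T2=47  T3=29  T4=65  T5=19  T6=14  T7=83
Turnaround (C−A): T1=4  T2=45  T3=26  T4=60  T5=10  T6=4  T7=73
Turnaround = completion − arrival: T1=4, T2=45, T3=26, T4=60, T5=10, T6=4, T7=73
Total turnaround = 4 + 45 + 26 + 60 + 10 + 4 + 73 = 222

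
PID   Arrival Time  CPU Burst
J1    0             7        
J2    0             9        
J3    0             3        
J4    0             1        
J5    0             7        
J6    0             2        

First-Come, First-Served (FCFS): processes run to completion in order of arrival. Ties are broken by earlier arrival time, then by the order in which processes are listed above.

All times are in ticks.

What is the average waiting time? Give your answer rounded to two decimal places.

14.83

Gantt: | J1 0-7 | J2 7-16 | J3 16-19 | J4 19-20 | J5 20-27 | J6 27-29 |
Completion: J1=7  J2=16  J3=19  J4=20  J5=27  J6=29
Turnaround (C−A): J1=7  J2=16  J3=19  J4=20  J5=27  J6=29
Waiting times: J1=0, J2=7, J3=16, J4=19, J5=20, J6=27
Average waiting = (0+7+16+19+20+27) / 6 = 89/6 = 14.83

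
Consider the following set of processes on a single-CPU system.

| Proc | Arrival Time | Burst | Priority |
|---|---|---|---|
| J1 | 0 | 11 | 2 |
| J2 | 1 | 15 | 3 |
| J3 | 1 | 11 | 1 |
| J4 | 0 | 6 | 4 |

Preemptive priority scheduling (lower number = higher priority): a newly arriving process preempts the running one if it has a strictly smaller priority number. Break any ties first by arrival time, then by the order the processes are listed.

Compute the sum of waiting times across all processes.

Gantt: | J1 0-1 | J3 1-12 | J1 12-22 | J2 22-37 | J4 37-43 |
Completion: J1=22  J2=37  J3=12  J4=43
Waiting = turnaround − burst: J1=11, J2=21, J3=0, J4=37
Total waiting = 11 + 21 + 0 + 37 = 69

69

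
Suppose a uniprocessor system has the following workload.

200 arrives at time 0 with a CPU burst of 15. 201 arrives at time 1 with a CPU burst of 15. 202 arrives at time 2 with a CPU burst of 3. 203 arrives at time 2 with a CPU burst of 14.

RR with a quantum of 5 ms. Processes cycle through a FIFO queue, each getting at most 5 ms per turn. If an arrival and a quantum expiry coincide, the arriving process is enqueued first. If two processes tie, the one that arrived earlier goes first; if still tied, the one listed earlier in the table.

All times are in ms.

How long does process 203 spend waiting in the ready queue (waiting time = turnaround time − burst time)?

31

Timeline: | 200 0-5 | 201 5-10 | 202 10-13 | 203 13-18 | 200 18-23 | 201 23-28 | 203 28-33 | 200 33-38 | 201 38-43 | 203 43-47 |
Completion: 200=38  201=43  202=13  203=47
Turnaround (C−A): 200=38  201=42  202=11  203=45
Waiting(203) = turnaround − burst = 45 − 14 = 31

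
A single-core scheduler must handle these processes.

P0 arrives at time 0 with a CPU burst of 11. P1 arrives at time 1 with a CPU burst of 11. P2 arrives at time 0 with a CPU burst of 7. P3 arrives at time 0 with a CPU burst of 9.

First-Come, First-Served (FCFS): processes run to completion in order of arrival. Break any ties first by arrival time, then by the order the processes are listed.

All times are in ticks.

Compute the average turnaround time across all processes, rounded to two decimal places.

Gantt: | P0 0-11 | P2 11-18 | P3 18-27 | P1 27-38 |
Completion: P0=11  P1=38  P2=18  P3=27
Turnaround (C−A): P0=11  P1=37  P2=18  P3=27
Turnaround times: P0=11, P1=37, P2=18, P3=27
Average turnaround = (11+37+18+27) / 4 = 93/4 = 23.25

23.25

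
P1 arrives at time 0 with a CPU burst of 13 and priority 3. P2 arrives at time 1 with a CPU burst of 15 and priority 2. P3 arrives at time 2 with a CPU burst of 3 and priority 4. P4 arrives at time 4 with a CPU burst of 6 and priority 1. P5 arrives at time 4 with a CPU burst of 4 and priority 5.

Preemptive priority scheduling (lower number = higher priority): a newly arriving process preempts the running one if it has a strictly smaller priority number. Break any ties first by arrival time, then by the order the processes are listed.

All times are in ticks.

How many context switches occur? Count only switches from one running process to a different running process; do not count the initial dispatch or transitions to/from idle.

6

Schedule: | P1 0-1 | P2 1-4 | P4 4-10 | P2 10-22 | P1 22-34 | P3 34-37 | P5 37-41 |
Completion: P1=34  P2=22  P3=37  P4=10  P5=41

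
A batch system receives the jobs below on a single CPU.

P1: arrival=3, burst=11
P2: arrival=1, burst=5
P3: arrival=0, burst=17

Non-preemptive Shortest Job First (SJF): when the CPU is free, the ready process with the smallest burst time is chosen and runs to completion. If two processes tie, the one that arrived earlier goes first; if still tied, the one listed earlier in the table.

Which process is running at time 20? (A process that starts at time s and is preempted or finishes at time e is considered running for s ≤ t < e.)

P2

Schedule: | P3 0-17 | P2 17-22 | P1 22-33 |
Completion: P1=33  P2=22  P3=17
Turnaround (C−A): P1=30  P2=21  P3=17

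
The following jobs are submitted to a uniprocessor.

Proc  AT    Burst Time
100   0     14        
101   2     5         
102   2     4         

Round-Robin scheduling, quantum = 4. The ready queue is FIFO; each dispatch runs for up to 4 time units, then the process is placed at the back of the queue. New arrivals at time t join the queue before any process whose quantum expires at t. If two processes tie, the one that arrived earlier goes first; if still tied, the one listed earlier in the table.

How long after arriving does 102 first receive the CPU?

Timeline: | 100 0-4 | 101 4-8 | 102 8-12 | 100 12-16 | 101 16-17 | 100 17-23 |
Completion: 100=23  101=17  102=12
Turnaround (C−A): 100=23  101=15  102=10
Response(102) = first start − arrival = 8 − 2 = 6

6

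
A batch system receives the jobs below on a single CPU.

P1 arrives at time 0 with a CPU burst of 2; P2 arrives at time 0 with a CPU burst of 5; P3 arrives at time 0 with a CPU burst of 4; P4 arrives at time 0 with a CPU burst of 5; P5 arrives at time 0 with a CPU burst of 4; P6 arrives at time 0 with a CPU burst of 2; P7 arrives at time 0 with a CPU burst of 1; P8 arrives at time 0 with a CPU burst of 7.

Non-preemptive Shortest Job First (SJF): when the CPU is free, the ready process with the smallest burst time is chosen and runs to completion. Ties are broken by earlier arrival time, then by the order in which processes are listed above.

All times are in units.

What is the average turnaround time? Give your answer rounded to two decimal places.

12.75

Gantt: | P7 0-1 | P1 1-3 | P6 3-5 | P3 5-9 | P5 9-13 | P2 13-18 | P4 18-23 | P8 23-30 |
Completion: P1=3  P2=18  P3=9  P4=23  P5=13  P6=5  P7=1  P8=30
Turnaround (C−A): P1=3  P2=18  P3=9  P4=23  P5=13  P6=5  P7=1  P8=30
Turnaround times: P1=3, P2=18, P3=9, P4=23, P5=13, P6=5, P7=1, P8=30
Average turnaround = (3+18+9+23+13+5+1+30) / 8 = 102/8 = 12.75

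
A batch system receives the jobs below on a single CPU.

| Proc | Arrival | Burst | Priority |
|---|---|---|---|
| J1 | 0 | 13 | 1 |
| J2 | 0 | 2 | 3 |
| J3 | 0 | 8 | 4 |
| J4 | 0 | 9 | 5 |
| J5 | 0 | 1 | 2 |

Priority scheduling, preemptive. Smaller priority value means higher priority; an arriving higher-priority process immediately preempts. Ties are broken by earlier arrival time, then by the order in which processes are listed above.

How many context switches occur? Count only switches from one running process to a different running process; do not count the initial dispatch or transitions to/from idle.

Schedule: | J1 0-13 | J5 13-14 | J2 14-16 | J3 16-24 | J4 24-33 |
Completion: J1=13  J2=16  J3=24  J4=33  J5=14

4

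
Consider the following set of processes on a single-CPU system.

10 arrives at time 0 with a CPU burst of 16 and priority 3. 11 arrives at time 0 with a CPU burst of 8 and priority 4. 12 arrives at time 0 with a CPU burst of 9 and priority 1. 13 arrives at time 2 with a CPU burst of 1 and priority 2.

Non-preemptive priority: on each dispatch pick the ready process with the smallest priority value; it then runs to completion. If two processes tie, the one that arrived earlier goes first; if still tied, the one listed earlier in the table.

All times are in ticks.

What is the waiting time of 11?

26

Timeline: | 12 0-9 | 13 9-10 | 10 10-26 | 11 26-34 |
Completion: 10=26  11=34  12=9  13=10
Turnaround (C−A): 10=26  11=34  12=9  13=8
Waiting(11) = turnaround − burst = 34 − 8 = 26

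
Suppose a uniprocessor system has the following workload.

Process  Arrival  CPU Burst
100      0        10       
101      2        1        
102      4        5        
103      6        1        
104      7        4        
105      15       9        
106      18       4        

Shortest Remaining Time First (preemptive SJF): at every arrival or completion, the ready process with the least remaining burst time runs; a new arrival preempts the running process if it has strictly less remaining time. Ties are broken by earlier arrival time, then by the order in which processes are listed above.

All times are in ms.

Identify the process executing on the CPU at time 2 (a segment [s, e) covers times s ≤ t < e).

101

Timeline: | 100 0-2 | 101 2-3 | 100 3-4 | 102 4-6 | 103 6-7 | 102 7-10 | 104 10-14 | 100 14-21 | 106 21-25 | 105 25-34 |
Completion: 100=21  101=3  102=10  103=7  104=14  105=34  106=25
Turnaround (C−A): 100=21  101=1  102=6  103=1  104=7  105=19  106=7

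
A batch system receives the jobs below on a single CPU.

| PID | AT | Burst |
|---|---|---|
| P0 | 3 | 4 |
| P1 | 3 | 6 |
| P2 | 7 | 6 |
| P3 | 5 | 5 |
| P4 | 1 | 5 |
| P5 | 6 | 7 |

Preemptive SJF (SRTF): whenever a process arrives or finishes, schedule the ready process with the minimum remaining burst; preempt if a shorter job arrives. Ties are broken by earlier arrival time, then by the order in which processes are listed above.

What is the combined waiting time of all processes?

55

Schedule: | idle 0-1 | P4 1-6 | P0 6-10 | P3 10-15 | P1 15-21 | P2 21-27 | P5 27-34 |
Completion: P0=10  P1=21  P2=27  P3=15  P4=6  P5=34
Turnaround (C−A): P0=7  P1=18  P2=20  P3=10  P4=5  P5=28
Waiting = turnaround − burst: P0=3, P1=12, P2=14, P3=5, P4=0, P5=21
Total waiting = 3 + 12 + 14 + 5 + 0 + 21 = 55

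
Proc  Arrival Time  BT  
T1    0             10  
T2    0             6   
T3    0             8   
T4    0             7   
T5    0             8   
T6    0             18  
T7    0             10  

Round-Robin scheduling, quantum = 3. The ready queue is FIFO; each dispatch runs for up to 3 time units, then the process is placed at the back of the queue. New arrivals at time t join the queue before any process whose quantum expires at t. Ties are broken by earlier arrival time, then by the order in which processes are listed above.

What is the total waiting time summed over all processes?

Timeline: | T1 0-3 | T2 3-6 | T3 6-9 | T4 9-12 | T5 12-15 | T6 15-18 | T7 18-21 | T1 21-24 | T2 24-27 | T3 27-30 | T4 30-33 | T5 33-36 | T6 36-39 | T7 39-42 | T1 42-45 | T3 45-47 | T4 47-48 | T5 48-50 | T6 50-53 | T7 53-56 | T1 56-57 | T6 57-60 | T7 60-61 | T6 61-67 |
Completion: T1=57  T2=27  T3=47  T4=48  T5=50  T6=67  T7=61
Turnaround (C−A): T1=57  T2=27  T3=47  T4=48  T5=50  T6=67  T7=61
Waiting = turnaround − burst: T1=47, T2=21, T3=39, T4=41, T5=42, T6=49, T7=51
Total waiting = 47 + 21 + 39 + 41 + 42 + 49 + 51 = 290

290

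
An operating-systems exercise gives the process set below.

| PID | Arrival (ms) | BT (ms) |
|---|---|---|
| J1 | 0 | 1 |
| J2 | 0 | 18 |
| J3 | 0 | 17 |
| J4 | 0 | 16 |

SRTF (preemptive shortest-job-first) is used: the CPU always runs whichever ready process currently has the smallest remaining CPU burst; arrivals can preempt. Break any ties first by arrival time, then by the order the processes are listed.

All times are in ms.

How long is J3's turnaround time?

34

Gantt: | J1 0-1 | J4 1-17 | J3 17-34 | J2 34-52 |
Completion: J1=1  J2=52  J3=34  J4=17
Turnaround (C−A): J1=1  J2=52  J3=34  J4=17
Turnaround(J3) = completion − arrival = 34 − 0 = 34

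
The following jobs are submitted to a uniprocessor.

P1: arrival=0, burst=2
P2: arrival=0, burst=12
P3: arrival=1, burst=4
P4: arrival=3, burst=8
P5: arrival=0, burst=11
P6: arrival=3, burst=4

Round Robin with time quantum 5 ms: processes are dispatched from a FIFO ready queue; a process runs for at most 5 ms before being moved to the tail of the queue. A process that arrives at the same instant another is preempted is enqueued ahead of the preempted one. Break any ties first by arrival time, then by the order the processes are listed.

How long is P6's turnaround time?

22

Timeline: | P1 0-2 | P2 2-7 | P5 7-12 | P3 12-16 | P4 16-21 | P6 21-25 | P2 25-30 | P5 30-35 | P4 35-38 | P2 38-40 | P5 40-41 |
Completion: P1=2  P2=40  P3=16  P4=38  P5=41  P6=25
Turnaround (C−A): P1=2  P2=40  P3=15  P4=35  P5=41  P6=22
Turnaround(P6) = completion − arrival = 25 − 3 = 22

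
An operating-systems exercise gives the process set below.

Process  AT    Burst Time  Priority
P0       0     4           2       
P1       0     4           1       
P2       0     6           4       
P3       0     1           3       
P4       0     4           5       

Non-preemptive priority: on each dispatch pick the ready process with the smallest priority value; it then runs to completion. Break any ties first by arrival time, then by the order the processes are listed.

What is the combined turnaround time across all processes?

55

Schedule: | P1 0-4 | P0 4-8 | P3 8-9 | P2 9-15 | P4 15-19 |
Completion: P0=8  P1=4  P2=15  P3=9  P4=19
Turnaround = completion − arrival: P0=8, P1=4, P2=15, P3=9, P4=19
Total turnaround = 8 + 4 + 15 + 9 + 19 = 55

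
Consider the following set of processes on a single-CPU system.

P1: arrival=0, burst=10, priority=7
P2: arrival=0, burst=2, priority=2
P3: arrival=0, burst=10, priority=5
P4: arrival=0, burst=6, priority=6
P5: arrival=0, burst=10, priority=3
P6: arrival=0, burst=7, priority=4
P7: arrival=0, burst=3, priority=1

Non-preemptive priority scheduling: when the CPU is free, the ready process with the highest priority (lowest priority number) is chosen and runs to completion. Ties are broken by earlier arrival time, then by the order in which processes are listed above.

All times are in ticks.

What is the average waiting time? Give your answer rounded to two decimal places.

16.43

Gantt: | P7 0-3 | P2 3-5 | P5 5-15 | P6 15-22 | P3 22-32 | P4 32-38 | P1 38-48 |
Completion: P1=48  P2=5  P3=32  P4=38  P5=15  P6=22  P7=3
Waiting times: P1=38, P2=3, P3=22, P4=32, P5=5, P6=15, P7=0
Average waiting = (38+3+22+32+5+15+0) / 7 = 115/7 = 16.43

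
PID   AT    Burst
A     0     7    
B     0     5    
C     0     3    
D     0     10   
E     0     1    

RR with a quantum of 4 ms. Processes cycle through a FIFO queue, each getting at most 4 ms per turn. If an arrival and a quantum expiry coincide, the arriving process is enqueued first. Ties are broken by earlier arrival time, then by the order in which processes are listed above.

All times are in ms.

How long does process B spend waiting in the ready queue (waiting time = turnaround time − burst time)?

15

Gantt: | A 0-4 | B 4-8 | C 8-11 | D 11-15 | E 15-16 | A 16-19 | B 19-20 | D 20-26 |
Completion: A=19  B=20  C=11  D=26  E=16
Waiting(B) = turnaround − burst = 20 − 5 = 15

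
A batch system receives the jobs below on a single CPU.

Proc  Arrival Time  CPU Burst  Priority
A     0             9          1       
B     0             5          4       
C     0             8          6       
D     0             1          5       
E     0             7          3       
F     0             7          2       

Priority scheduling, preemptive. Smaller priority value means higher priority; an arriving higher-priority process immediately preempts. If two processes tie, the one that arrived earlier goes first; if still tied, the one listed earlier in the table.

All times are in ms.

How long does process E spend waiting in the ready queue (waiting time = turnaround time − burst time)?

Schedule: | A 0-9 | F 9-16 | E 16-23 | B 23-28 | D 28-29 | C 29-37 |
Completion: A=9  B=28  C=37  D=29  E=23  F=16
Waiting(E) = turnaround − burst = 23 − 7 = 16

16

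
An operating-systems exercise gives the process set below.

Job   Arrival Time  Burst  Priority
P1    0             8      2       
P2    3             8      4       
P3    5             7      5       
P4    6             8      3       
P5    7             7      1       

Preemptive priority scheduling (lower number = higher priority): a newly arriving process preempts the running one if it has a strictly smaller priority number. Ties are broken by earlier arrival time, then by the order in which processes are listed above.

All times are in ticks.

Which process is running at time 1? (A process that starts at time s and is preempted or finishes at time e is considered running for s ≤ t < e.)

P1

Timeline: | P1 0-7 | P5 7-14 | P1 14-15 | P4 15-23 | P2 23-31 | P3 31-38 |
Completion: P1=15  P2=31  P3=38  P4=23  P5=14
Turnaround (C−A): P1=15  P2=28  P3=33  P4=17  P5=7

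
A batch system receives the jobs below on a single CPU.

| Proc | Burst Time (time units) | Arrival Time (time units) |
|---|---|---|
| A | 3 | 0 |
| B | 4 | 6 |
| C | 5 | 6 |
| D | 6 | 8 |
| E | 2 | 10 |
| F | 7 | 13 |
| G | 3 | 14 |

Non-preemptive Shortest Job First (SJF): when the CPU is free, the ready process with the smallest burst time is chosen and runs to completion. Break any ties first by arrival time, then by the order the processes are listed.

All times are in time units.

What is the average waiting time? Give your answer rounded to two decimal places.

Gantt: | A 0-3 | idle 3-6 | B 6-10 | E 10-12 | C 12-17 | G 17-20 | D 20-26 | F 26-33 |
Completion: A=3  B=10  C=17  D=26  E=12  F=33  G=20
Turnaround (C−A): A=3  B=4  C=11  D=18  E=2  F=20  G=6
Waiting times: A=0, B=0, C=6, D=12, E=0, F=13, G=3
Average waiting = (0+0+6+12+0+13+3) / 7 = 34/7 = 4.86

4.86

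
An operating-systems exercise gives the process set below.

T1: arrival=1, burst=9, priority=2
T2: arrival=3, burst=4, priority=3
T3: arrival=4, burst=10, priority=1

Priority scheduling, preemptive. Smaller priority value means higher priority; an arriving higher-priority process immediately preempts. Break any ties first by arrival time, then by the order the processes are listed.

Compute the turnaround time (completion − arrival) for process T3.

10

Gantt: | idle 0-1 | T1 1-4 | T3 4-14 | T1 14-20 | T2 20-24 |
Completion: T1=20  T2=24  T3=14
Turnaround(T3) = completion − arrival = 14 − 4 = 10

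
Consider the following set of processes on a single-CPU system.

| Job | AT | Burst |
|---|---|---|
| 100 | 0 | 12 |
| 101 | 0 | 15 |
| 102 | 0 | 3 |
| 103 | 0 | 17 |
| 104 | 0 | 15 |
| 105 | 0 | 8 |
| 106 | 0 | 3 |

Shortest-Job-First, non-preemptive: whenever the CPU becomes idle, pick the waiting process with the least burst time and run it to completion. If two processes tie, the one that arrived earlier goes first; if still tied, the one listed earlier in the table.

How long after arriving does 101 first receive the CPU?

26

Gantt: | 102 0-3 | 106 3-6 | 105 6-14 | 100 14-26 | 101 26-41 | 104 41-56 | 103 56-73 |
Completion: 100=26  101=41  102=3  103=73  104=56  105=14  106=6
Turnaround (C−A): 100=26  101=41  102=3  103=73  104=56  105=14  106=6
Response(101) = first start − arrival = 26 − 0 = 26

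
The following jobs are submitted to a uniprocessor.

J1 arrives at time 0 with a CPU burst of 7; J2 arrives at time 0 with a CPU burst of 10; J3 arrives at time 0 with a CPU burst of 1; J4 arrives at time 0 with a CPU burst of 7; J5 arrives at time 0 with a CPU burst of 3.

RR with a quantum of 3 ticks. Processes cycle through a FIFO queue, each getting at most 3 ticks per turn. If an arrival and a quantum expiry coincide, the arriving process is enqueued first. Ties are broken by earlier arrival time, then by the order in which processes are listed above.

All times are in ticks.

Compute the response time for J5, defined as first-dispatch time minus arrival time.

Gantt: | J1 0-3 | J2 3-6 | J3 6-7 | J4 7-10 | J5 10-13 | J1 13-16 | J2 16-19 | J4 19-22 | J1 22-23 | J2 23-26 | J4 26-27 | J2 27-28 |
Completion: J1=23  J2=28  J3=7  J4=27  J5=13
Turnaround (C−A): J1=23  J2=28  J3=7  J4=27  J5=13
Response(J5) = first start − arrival = 10 − 0 = 10

10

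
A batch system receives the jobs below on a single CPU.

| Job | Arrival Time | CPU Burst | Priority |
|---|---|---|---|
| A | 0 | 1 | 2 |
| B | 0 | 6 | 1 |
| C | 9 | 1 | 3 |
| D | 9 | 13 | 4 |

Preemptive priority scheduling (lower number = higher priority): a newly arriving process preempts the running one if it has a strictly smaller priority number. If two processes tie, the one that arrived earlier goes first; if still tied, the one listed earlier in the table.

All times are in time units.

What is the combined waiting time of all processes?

Timeline: | B 0-6 | A 6-7 | idle 7-9 | C 9-10 | D 10-23 |
Completion: A=7  B=6  C=10  D=23
Turnaround (C−A): A=7  B=6  C=1  D=14
Waiting = turnaround − burst: A=6, B=0, C=0, D=1
Total waiting = 6 + 0 + 0 + 1 = 7

7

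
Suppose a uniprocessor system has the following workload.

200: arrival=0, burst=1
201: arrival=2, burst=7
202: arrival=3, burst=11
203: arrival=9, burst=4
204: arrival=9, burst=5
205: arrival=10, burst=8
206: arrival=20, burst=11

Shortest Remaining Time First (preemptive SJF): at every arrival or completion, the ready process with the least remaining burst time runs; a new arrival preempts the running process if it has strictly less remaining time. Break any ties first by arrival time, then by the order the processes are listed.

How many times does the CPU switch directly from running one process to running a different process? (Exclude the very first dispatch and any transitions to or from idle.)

5

Timeline: | 200 0-1 | idle 1-2 | 201 2-9 | 203 9-13 | 204 13-18 | 205 18-26 | 202 26-37 | 206 37-48 |
Completion: 200=1  201=9  202=37  203=13  204=18  205=26  206=48
Turnaround (C−A): 200=1  201=7  202=34  203=4  204=9  205=16  206=28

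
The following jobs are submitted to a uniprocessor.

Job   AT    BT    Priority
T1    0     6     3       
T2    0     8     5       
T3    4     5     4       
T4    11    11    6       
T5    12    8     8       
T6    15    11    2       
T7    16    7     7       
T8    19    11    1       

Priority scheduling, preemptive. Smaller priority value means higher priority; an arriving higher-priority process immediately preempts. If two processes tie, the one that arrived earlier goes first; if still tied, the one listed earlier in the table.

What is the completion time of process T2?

Timeline: | T1 0-6 | T3 6-11 | T2 11-15 | T6 15-19 | T8 19-30 | T6 30-37 | T2 37-41 | T4 41-52 | T7 52-59 | T5 59-67 |
Completion: T1=6  T2=41  T3=11  T4=52  T5=67  T6=37  T7=59  T8=30
Turnaround (C−A): T1=6  T2=41  T3=7  T4=41  T5=55  T6=22  T7=43  T8=11

41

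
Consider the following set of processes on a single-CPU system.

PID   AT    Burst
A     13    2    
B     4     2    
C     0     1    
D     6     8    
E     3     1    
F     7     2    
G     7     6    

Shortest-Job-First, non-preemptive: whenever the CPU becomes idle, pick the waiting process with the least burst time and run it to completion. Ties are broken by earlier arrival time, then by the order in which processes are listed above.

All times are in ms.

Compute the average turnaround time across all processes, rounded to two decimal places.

Timeline: | C 0-1 | idle 1-3 | E 3-4 | B 4-6 | D 6-14 | F 14-16 | A 16-18 | G 18-24 |
Completion: A=18  B=6  C=1  D=14  E=4  F=16  G=24
Turnaround (C−A): A=5  B=2  C=1  D=8  E=1  F=9  G=17
Turnaround times: A=5, B=2, C=1, D=8, E=1, F=9, G=17
Average turnaround = (5+2+1+8+1+9+17) / 7 = 43/7 = 6.14

6.14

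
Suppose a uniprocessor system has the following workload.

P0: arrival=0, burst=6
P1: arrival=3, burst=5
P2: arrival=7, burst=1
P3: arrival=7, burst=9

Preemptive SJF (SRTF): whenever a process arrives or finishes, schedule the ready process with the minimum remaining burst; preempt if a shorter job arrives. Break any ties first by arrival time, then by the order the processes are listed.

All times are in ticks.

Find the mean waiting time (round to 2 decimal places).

2.25

Gantt: | P0 0-6 | P1 6-7 | P2 7-8 | P1 8-12 | P3 12-21 |
Completion: P0=6  P1=12  P2=8  P3=21
Waiting times: P0=0, P1=4, P2=0, P3=5
Average waiting = (0+4+0+5) / 4 = 9/4 = 2.25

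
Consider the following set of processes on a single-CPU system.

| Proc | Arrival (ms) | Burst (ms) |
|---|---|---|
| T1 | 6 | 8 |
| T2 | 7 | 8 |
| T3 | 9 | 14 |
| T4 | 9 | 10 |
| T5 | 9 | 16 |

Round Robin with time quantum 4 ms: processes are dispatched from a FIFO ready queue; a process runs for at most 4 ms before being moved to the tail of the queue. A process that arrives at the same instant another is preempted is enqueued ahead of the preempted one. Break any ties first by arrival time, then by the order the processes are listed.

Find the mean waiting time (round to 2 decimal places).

28.00

Timeline: | idle 0-6 | T1 6-10 | T2 10-14 | T3 14-18 | T4 18-22 | T5 22-26 | T1 26-30 | T2 30-34 | T3 34-38 | T4 38-42 | T5 42-46 | T3 46-50 | T4 50-52 | T5 52-56 | T3 56-58 | T5 58-62 |
Completion: T1=30  T2=34  T3=58  T4=52  T5=62
Turnaround (C−A): T1=24  T2=27  T3=49  T4=43  T5=53
Waiting times: T1=16, T2=19, T3=35, T4=33, T5=37
Average waiting = (16+19+35+33+37) / 5 = 140/5 = 28.00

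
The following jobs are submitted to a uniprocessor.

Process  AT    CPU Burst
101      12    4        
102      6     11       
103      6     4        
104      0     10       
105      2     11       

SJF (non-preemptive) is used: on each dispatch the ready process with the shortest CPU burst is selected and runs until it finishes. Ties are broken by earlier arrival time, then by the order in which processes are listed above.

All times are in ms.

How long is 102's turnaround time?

Schedule: | 104 0-10 | 103 10-14 | 101 14-18 | 105 18-29 | 102 29-40 |
Completion: 101=18  102=40  103=14  104=10  105=29
Turnaround (C−A): 101=6  102=34  103=8  104=10  105=27
Turnaround(102) = completion − arrival = 40 − 6 = 34

34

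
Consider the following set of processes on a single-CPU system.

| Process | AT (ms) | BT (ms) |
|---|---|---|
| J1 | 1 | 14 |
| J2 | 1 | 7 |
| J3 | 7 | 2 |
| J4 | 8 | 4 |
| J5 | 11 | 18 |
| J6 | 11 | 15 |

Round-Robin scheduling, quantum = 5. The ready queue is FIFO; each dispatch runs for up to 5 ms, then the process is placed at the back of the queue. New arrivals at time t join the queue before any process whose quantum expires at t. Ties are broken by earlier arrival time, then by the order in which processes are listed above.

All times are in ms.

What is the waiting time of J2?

Timeline: | idle 0-1 | J1 1-6 | J2 6-11 | J1 11-16 | J3 16-18 | J4 18-22 | J5 22-27 | J6 27-32 | J2 32-34 | J1 34-38 | J5 38-43 | J6 43-48 | J5 48-53 | J6 53-58 | J5 58-61 |
Completion: J1=38  J2=34  J3=18  J4=22  J5=61  J6=58
Waiting(J2) = turnaround − burst = 33 − 7 = 26

26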